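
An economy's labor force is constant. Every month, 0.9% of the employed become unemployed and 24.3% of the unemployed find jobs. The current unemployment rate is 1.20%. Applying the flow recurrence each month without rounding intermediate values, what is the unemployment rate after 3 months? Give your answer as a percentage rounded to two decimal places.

With a fixed labor force, u_{t+1} = u_t + s·(1−u_t) − f·u_t = u_t·(1−s−f) + s.
Here 1−s−f = 0.748 and s = 0.009.
u_1 = 0.012000 × 0.748 + 0.009 = 0.017976.
u_2 = 0.017976 × 0.748 + 0.009 = 0.022446.
u_3 = 0.022446 × 0.748 + 0.009 = 0.025790.

Unemployment rate after three months ≈ 2.58%.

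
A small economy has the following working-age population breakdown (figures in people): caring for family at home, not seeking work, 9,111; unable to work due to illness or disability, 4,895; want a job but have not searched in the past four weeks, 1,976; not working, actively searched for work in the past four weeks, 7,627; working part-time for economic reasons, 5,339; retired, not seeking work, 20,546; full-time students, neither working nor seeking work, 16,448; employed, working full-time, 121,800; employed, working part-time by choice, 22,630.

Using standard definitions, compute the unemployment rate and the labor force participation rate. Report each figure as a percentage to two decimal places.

Employed = 5,339 + 121,800 + 22,630 = 149,769 (anyone who worked, including part-time for economic reasons, counts as employed).
Unemployed = 7,627.
Labor force = 149,769 + 7,627 = 157,396.
Not in labor force = 9,111 + 4,895 + 1,976 + 20,546 + 16,448 = 52,976 (those not working and not actively searching are outside the labor force — including those who want a job but have given up searching).
Civilian working-age population = 157,396 + 52,976 = 210,372.
Unemployment rate = 7,627 / 157,396 = 4.85%.
Labor force participation rate = 157,396 / 210,372 = 74.82%.

Unemployment rate ≈ 4.85%; labor force participation rate ≈ 74.82%.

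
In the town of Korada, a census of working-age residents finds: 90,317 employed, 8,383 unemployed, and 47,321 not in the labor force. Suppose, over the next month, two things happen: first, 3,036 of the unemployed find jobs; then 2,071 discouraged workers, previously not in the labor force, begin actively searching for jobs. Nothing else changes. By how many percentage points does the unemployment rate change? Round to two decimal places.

Initially, labor force = 90,317 + 8,383 = 98,700, so u = 8,383/98,700 = 8.49%.
After the first change, unemployed falls and employed rises by 3,036; labor force unchanged → E = 93,353, U = 5,347, labor force = 98,700.
After the second change, unemployed and labor force both rise by 2,071 → E = 93,353, U = 7,418, labor force = 100,771.
New unemployment rate = 7,418 / 100,771 = 7.36%.
Change = 7.36% − 8.49% = −1.13 percentage points.

The unemployment rate changes by −1.13 percentage points.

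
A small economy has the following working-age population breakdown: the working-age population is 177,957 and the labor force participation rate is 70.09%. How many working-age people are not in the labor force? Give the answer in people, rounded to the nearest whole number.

About 53,227 are not in the labor force.

Share not in the labor force = 1 − 0.7009 = 0.2991.
Not in labor force = 0.2991 × 177,957 ≈ 53,227.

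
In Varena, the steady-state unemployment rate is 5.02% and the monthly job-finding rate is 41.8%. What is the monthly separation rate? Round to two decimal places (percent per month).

From u* = s/(s+f): s = u·f/(1−u).
s = 0.0502 × 41.8 / (1 − 0.0502) = 2.0984 / 0.9498 ≈ 2.21% per month.

Separation rate ≈ 2.21% per month.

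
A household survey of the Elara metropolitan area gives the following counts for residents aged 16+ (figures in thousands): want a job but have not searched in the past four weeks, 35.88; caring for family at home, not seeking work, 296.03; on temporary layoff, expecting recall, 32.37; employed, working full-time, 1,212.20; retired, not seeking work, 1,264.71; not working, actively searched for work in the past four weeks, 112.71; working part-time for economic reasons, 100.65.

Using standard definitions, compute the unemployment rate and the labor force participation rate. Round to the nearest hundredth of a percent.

Unemployment rate ≈ 9.95%; labor force participation rate ≈ 47.73%.

Employed = 1,212.20 + 100.65 = 1,312.85 thousand (anyone who worked, including part-time for economic reasons, counts as employed).
Unemployed = 32.37 + 112.71 = 145.08 thousand (jobless and actively searching, or on temporary layoff).
Labor force = 1,312.85 + 145.08 = 1,457.93 thousand.
Not in labor force = 35.88 + 296.03 + 1,264.71 = 1,596.62 thousand (those not working and not actively searching are outside the labor force — including those who want a job but have given up searching).
Civilian working-age population = 1,457.93 + 1,596.62 = 3,054.55 thousand.
Unemployment rate = 145.08 / 1,457.93 = 9.95%.
Labor force participation rate = 1,457.93 / 3,054.55 = 47.73%.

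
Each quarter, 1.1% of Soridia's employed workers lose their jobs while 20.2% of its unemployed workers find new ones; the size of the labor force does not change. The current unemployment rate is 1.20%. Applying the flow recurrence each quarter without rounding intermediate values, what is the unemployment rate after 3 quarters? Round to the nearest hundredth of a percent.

With a fixed labor force, u_{t+1} = u_t + s·(1−u_t) − f·u_t = u_t·(1−s−f) + s.
Here 1−s−f = 0.787 and s = 0.011.
u_1 = 0.012000 × 0.787 + 0.011 = 0.020444.
u_2 = 0.020444 × 0.787 + 0.011 = 0.027089.
u_3 = 0.027089 × 0.787 + 0.011 = 0.032319.

Unemployment rate after three quarters ≈ 3.23%.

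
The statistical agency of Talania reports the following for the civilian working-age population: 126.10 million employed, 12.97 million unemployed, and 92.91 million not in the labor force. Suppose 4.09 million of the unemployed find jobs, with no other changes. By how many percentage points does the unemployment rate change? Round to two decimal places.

The unemployment rate changes by −2.94 percentage points.

Initially, labor force = 126.10 + 12.97 = 139.07 million, so u = 12.97/139.07 = 9.33%.
After the change, unemployed falls and employed rises by 4.09; labor force unchanged → E = 130.19, U = 8.88, labor force = 139.07 million.
New unemployment rate = 8.88 / 139.07 = 6.39%.
Change = 6.39% − 9.33% = −2.94 percentage points.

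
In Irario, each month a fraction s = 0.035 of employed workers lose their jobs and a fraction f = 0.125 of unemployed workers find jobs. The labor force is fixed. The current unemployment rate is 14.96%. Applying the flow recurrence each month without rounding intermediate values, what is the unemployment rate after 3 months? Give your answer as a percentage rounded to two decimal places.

With a fixed labor force, u_{t+1} = u_t + s·(1−u_t) − f·u_t = u_t·(1−s−f) + s.
Here 1−s−f = 0.840 and s = 0.035.
u_1 = 0.149600 × 0.840 + 0.035 = 0.160664.
u_2 = 0.160664 × 0.840 + 0.035 = 0.169958.
u_3 = 0.169958 × 0.840 + 0.035 = 0.177765.

Unemployment rate after three months ≈ 17.78%.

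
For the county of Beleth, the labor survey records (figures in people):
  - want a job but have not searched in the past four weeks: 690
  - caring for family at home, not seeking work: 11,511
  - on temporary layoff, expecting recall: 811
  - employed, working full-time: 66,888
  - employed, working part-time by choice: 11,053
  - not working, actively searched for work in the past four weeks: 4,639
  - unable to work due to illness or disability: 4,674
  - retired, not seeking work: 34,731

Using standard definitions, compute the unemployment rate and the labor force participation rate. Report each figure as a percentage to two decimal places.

Unemployment rate ≈ 6.54%; labor force participation rate ≈ 61.77%.

Employed = 66,888 + 11,053 = 77,941.
Unemployed = 811 + 4,639 = 5,450 (jobless and actively searching, or on temporary layoff).
Labor force = 77,941 + 5,450 = 83,391.
Not in labor force = 690 + 11,511 + 4,674 + 34,731 = 51,606 (those not working and not actively searching are outside the labor force — including those who want a job but have given up searching).
Civilian working-age population = 83,391 + 51,606 = 134,997.
Unemployment rate = 5,450 / 83,391 = 6.54%.
Labor force participation rate = 83,391 / 134,997 = 61.77%.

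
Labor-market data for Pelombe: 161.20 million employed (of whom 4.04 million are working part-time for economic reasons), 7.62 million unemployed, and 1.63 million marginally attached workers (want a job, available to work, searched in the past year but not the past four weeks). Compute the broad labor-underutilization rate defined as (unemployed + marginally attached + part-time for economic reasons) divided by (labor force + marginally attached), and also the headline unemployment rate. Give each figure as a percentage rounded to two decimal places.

Labor force = 161.20 + 7.62 = 168.82 million.
Numerator = 7.62 + 1.63 + 4.04 = 13.29 million.
Denominator = 168.82 + 1.63 = 170.45 million.
Broad rate = 13.29 / 170.45 = 7.80%.
Headline unemployment rate = 7.62 / 168.82 = 4.51%.

Broad underutilization rate ≈ 7.80%; headline unemployment rate ≈ 4.51%.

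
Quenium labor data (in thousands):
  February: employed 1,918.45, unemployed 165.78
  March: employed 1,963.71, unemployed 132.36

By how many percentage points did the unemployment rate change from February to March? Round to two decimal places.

The unemployment rate changed by −1.64 percentage points.

February: labor force = 1,918.45 + 165.78 = 2,084.23; u = 165.78/2,084.23 = 7.95%.
March: labor force = 1,963.71 + 132.36 = 2,096.07; u = 132.36/2,096.07 = 6.31%.
Change = 6.31% − 7.95% = −1.64 pp.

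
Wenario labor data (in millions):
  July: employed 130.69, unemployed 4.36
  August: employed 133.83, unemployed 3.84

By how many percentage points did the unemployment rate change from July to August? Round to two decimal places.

The unemployment rate changed by −0.44 percentage points.

July: labor force = 130.69 + 4.36 = 135.05; u = 4.36/135.05 = 3.23%.
August: labor force = 133.83 + 3.84 = 137.67; u = 3.84/137.67 = 2.79%.
Change = 2.79% − 3.23% = −0.44 pp.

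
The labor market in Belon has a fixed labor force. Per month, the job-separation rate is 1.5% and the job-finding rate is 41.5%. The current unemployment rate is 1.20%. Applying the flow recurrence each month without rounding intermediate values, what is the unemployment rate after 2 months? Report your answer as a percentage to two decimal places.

With a fixed labor force, u_{t+1} = u_t + s·(1−u_t) − f·u_t = u_t·(1−s−f) + s.
Here 1−s−f = 0.570 and s = 0.015.
u_1 = 0.012000 × 0.570 + 0.015 = 0.021840.
u_2 = 0.021840 × 0.570 + 0.015 = 0.027449.

Unemployment rate after two months ≈ 2.74%.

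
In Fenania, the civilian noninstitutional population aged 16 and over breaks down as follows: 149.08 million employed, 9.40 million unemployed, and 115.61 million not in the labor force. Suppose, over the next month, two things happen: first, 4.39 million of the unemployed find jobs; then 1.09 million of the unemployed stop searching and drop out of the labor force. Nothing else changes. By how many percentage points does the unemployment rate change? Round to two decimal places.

The unemployment rate changes by −3.44 percentage points.

Initially, labor force = 149.08 + 9.40 = 158.48 million, so u = 9.40/158.48 = 5.93%.
After the first change, unemployed falls and employed rises by 4.39; labor force unchanged → E = 153.47, U = 5.01, labor force = 158.48 million.
After the second change, unemployed and labor force both fall by 1.09 → E = 153.47, U = 3.92, labor force = 157.39 million.
New unemployment rate = 3.92 / 157.39 = 2.49%.
Change = 2.49% − 5.93% = −3.44 percentage points.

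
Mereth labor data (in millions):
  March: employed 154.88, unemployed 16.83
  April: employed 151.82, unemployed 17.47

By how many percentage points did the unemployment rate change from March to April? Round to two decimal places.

The unemployment rate changed by +0.52 percentage points.

March: labor force = 154.88 + 16.83 = 171.71; u = 16.83/171.71 = 9.80%.
April: labor force = 151.82 + 17.47 = 169.29; u = 17.47/169.29 = 10.32%.
Change = 10.32% − 9.80% = +0.52 pp.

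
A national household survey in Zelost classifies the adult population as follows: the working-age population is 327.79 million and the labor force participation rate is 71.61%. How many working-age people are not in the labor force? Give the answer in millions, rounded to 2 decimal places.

Share not in the labor force = 1 − 0.7161 = 0.2839.
Not in labor force = 0.2839 × 327.79 ≈ 93.06 million.

About 93.06 million are not in the labor force.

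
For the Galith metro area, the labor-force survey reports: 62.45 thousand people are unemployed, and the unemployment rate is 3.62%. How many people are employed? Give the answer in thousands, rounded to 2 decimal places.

Labor force = U / u = 62.45 / 0.0362 ≈ 1,725.14 thousand.
Employed = labor force − unemployed = 1,725.14 − 62.45 = 1,662.69 thousand.

About 1,662.69 thousand are employed.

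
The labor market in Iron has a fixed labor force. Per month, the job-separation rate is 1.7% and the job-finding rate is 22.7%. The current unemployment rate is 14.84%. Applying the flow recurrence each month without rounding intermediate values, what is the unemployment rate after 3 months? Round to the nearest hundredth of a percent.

With a fixed labor force, u_{t+1} = u_t + s·(1−u_t) − f·u_t = u_t·(1−s−f) + s.
Here 1−s−f = 0.756 and s = 0.017.
u_1 = 0.148400 × 0.756 + 0.017 = 0.129190.
u_2 = 0.129190 × 0.756 + 0.017 = 0.114668.
u_3 = 0.114668 × 0.756 + 0.017 = 0.103689.

Unemployment rate after three months ≈ 10.37%.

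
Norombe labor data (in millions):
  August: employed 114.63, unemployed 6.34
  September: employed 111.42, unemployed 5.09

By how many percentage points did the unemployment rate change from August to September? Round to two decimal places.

The unemployment rate changed by −0.87 percentage points.

August: labor force = 114.63 + 6.34 = 120.97; u = 6.34/120.97 = 5.24%.
September: labor force = 111.42 + 5.09 = 116.51; u = 5.09/116.51 = 4.37%.
Change = 4.37% − 5.24% = −0.87 pp.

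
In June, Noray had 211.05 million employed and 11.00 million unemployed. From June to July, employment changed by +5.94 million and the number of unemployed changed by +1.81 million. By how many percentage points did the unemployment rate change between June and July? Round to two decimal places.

The unemployment rate changed by +0.62 percentage points.

June: labor force = 211.05 + 11.00 = 222.05; u = 11.00/222.05 = 4.95%.
July: labor force = 216.99 + 12.81 = 229.80; u = 12.81/229.80 = 5.57%.
Change = 5.57% − 4.95% = +0.62 pp.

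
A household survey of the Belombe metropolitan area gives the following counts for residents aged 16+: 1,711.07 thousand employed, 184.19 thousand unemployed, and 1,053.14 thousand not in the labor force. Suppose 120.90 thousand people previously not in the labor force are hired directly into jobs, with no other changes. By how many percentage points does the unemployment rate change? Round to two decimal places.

The unemployment rate changes by −0.58 percentage points.

Initially, labor force = 1,711.07 + 184.19 = 1,895.26 thousand, so u = 184.19/1,895.26 = 9.72%.
After the change, employed and labor force both rise by 120.90; unemployed unchanged → E = 1,831.97, U = 184.19, labor force = 2,016.16 thousand.
New unemployment rate = 184.19 / 2,016.16 = 9.14%.
Change = 9.14% − 9.72% = −0.58 percentage points.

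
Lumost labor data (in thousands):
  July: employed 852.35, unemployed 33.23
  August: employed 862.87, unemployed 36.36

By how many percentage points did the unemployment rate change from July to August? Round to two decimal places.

The unemployment rate changed by +0.29 percentage points.

July: labor force = 852.35 + 33.23 = 885.58; u = 33.23/885.58 = 3.75%.
August: labor force = 862.87 + 36.36 = 899.23; u = 36.36/899.23 = 4.04%.
Change = 4.04% − 3.75% = +0.29 pp.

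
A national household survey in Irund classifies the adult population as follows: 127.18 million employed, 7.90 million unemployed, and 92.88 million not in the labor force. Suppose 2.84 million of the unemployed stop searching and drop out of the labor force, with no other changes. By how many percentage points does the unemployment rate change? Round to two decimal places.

The unemployment rate changes by −2.02 percentage points.

Initially, labor force = 127.18 + 7.90 = 135.08 million, so u = 7.90/135.08 = 5.85%.
After the change, unemployed and labor force both fall by 2.84 → E = 127.18, U = 5.06, labor force = 132.24 million.
New unemployment rate = 5.06 / 132.24 = 3.83%.
Change = 3.83% − 5.85% = −2.02 percentage points.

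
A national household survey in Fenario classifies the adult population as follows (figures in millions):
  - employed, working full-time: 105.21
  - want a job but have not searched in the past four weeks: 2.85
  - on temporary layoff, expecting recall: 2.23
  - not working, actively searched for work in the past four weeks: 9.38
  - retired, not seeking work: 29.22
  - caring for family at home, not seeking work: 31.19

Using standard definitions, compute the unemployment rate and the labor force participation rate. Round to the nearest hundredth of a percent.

Unemployment rate ≈ 9.94%; labor force participation rate ≈ 64.87%.

Employed = 105.21 million.
Unemployed = 2.23 + 9.38 = 11.61 million (jobless and actively searching, or on temporary layoff).
Labor force = 105.21 + 11.61 = 116.82 million.
Not in labor force = 2.85 + 29.22 + 31.19 = 63.26 million (those not working and not actively searching are outside the labor force — including those who want a job but have given up searching).
Civilian working-age population = 116.82 + 63.26 = 180.08 million.
Unemployment rate = 11.61 / 116.82 = 9.94%.
Labor force participation rate = 116.82 / 180.08 = 64.87%.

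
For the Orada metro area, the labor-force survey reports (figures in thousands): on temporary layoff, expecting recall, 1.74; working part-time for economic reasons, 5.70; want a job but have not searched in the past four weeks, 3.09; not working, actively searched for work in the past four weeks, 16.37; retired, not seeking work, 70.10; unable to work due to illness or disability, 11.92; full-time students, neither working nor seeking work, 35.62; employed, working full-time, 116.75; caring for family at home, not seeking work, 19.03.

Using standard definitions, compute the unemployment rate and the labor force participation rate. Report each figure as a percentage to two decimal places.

Unemployment rate ≈ 12.88%; labor force participation rate ≈ 50.14%.

Employed = 5.70 + 116.75 = 122.45 thousand (anyone who worked, including part-time for economic reasons, counts as employed).
Unemployed = 1.74 + 16.37 = 18.11 thousand (jobless and actively searching, or on temporary layoff).
Labor force = 122.45 + 18.11 = 140.56 thousand.
Not in labor force = 3.09 + 70.10 + 11.92 + 35.62 + 19.03 = 139.76 thousand (those not working and not actively searching are outside the labor force — including those who want a job but have given up searching).
Civilian working-age population = 140.56 + 139.76 = 280.32 thousand.
Unemployment rate = 18.11 / 140.56 = 12.88%.
Labor force participation rate = 140.56 / 280.32 = 50.14%.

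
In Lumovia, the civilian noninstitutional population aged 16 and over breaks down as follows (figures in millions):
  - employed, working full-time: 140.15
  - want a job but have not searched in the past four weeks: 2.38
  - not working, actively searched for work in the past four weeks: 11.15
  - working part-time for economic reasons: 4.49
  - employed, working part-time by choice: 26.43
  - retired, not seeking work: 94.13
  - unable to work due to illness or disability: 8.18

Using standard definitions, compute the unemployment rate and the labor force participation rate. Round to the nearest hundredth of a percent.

Unemployment rate ≈ 6.12%; labor force participation rate ≈ 63.51%.

Employed = 140.15 + 4.49 + 26.43 = 171.07 million (anyone who worked, including part-time for economic reasons, counts as employed).
Unemployed = 11.15 million.
Labor force = 171.07 + 11.15 = 182.22 million.
Not in labor force = 2.38 + 94.13 + 8.18 = 104.69 million (those not working and not actively searching are outside the labor force — including those who want a job but have given up searching).
Civilian working-age population = 182.22 + 104.69 = 286.91 million.
Unemployment rate = 11.15 / 182.22 = 6.12%.
Labor force participation rate = 182.22 / 286.91 = 63.51%.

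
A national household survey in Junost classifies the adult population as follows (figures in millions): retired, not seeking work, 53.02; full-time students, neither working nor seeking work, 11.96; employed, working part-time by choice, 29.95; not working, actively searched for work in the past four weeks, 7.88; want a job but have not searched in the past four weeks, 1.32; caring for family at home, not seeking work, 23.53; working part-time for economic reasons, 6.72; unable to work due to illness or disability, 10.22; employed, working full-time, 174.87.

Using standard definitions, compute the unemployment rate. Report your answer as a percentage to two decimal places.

Employed = 29.95 + 6.72 + 174.87 = 211.54 million (anyone who worked, including part-time for economic reasons, counts as employed).
Unemployed = 7.88 million.
Labor force = 211.54 + 7.88 = 219.42 million.
Unemployment rate = 7.88 / 219.42 = 3.59%.

Unemployment rate ≈ 3.59%.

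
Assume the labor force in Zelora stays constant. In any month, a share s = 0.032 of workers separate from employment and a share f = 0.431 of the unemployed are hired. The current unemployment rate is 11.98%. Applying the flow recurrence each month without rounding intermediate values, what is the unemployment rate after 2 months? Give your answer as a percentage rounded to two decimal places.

Unemployment rate after two months ≈ 8.37%.

With a fixed labor force, u_{t+1} = u_t + s·(1−u_t) − f·u_t = u_t·(1−s−f) + s.
Here 1−s−f = 0.537 and s = 0.032.
u_1 = 0.119800 × 0.537 + 0.032 = 0.096333.
u_2 = 0.096333 × 0.537 + 0.032 = 0.083731.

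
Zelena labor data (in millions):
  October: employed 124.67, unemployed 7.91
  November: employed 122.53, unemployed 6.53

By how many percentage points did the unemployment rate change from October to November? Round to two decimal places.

The unemployment rate changed by −0.91 percentage points.

October: labor force = 124.67 + 7.91 = 132.58; u = 7.91/132.58 = 5.97%.
November: labor force = 122.53 + 6.53 = 129.06; u = 6.53/129.06 = 5.06%.
Change = 5.06% − 5.97% = −0.91 pp.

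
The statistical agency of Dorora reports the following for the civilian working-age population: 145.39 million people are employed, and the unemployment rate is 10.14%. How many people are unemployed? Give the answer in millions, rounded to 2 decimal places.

About 16.41 million are unemployed.

Let U be the number unemployed. The labor force is E + U, and U/(E+U) = 0.1014.
So U = 0.1014 × 145.39 / (1 − 0.1014) = 14.7425 / 0.8986 ≈ 16.41 million.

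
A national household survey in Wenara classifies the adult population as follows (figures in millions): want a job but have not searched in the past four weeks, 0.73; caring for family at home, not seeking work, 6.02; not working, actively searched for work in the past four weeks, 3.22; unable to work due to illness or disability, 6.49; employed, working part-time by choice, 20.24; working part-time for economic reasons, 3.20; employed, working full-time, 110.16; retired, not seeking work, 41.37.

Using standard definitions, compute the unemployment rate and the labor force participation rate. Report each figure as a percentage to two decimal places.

Unemployment rate ≈ 2.35%; labor force participation rate ≈ 71.47%.

Employed = 20.24 + 3.20 + 110.16 = 133.60 million (anyone who worked, including part-time for economic reasons, counts as employed).
Unemployed = 3.22 million.
Labor force = 133.60 + 3.22 = 136.82 million.
Not in labor force = 0.73 + 6.02 + 6.49 + 41.37 = 54.61 million (those not working and not actively searching are outside the labor force — including those who want a job but have given up searching).
Civilian working-age population = 136.82 + 54.61 = 191.43 million.
Unemployment rate = 3.22 / 136.82 = 2.35%.
Labor force participation rate = 136.82 / 191.43 = 71.47%.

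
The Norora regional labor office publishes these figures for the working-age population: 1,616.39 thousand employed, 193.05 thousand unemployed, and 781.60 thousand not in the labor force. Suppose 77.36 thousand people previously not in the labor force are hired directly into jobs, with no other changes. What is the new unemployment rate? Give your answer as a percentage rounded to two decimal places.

Initially, labor force = 1,616.39 + 193.05 = 1,809.44 thousand, so u = 193.05/1,809.44 = 10.67%.
After the change, employed and labor force both rise by 77.36; unemployed unchanged → E = 1,693.75, U = 193.05, labor force = 1,886.80 thousand.
New unemployment rate = 193.05 / 1,886.80 = 10.23%.

New unemployment rate ≈ 10.23%.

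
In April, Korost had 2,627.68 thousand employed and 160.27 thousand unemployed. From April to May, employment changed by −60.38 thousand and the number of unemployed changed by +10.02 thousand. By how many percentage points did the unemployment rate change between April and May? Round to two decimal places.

The unemployment rate changed by +0.47 percentage points.

April: labor force = 2,627.68 + 160.27 = 2,787.95; u = 160.27/2,787.95 = 5.75%.
May: labor force = 2,567.30 + 170.29 = 2,737.59; u = 170.29/2,737.59 = 6.22%.
Change = 6.22% − 5.75% = +0.47 pp.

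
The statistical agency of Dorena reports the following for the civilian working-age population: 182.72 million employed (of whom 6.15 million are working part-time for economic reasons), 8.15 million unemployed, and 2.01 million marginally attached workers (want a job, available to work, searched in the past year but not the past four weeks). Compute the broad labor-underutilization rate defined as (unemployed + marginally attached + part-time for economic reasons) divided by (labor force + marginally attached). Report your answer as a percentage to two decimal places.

Broad underutilization rate ≈ 8.46%.

Labor force = 182.72 + 8.15 = 190.87 million.
Numerator = 8.15 + 2.01 + 6.15 = 16.31 million.
Denominator = 190.87 + 2.01 = 192.88 million.
Broad rate = 16.31 / 192.88 = 8.46%.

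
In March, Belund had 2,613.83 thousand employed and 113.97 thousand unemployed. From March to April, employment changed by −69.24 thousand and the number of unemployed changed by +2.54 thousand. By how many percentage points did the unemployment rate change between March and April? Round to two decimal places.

March: labor force = 2,613.83 + 113.97 = 2,727.80; u = 113.97/2,727.80 = 4.18%.
April: labor force = 2,544.59 + 116.51 = 2,661.10; u = 116.51/2,661.10 = 4.38%.
Change = 4.38% − 4.18% = +0.20 pp.

The unemployment rate changed by +0.20 percentage points.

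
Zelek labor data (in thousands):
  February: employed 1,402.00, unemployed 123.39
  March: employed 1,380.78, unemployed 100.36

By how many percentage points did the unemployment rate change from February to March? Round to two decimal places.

February: labor force = 1,402.00 + 123.39 = 1,525.39; u = 123.39/1,525.39 = 8.09%.
March: labor force = 1,380.78 + 100.36 = 1,481.14; u = 100.36/1,481.14 = 6.78%.
Change = 6.78% − 8.09% = −1.31 pp.

The unemployment rate changed by −1.31 percentage points.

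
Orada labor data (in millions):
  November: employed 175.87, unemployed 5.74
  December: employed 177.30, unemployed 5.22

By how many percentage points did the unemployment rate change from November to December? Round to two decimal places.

November: labor force = 175.87 + 5.74 = 181.61; u = 5.74/181.61 = 3.16%.
December: labor force = 177.30 + 5.22 = 182.52; u = 5.22/182.52 = 2.86%.
Change = 2.86% − 3.16% = −0.30 pp.

The unemployment rate changed by −0.30 percentage points.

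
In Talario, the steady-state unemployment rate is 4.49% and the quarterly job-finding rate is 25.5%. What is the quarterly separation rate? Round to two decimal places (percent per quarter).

From u* = s/(s+f): s = u·f/(1−u).
s = 0.0449 × 25.5 / (1 − 0.0449) = 1.1450 / 0.9551 ≈ 1.20% per quarter.

Separation rate ≈ 1.20% per quarter.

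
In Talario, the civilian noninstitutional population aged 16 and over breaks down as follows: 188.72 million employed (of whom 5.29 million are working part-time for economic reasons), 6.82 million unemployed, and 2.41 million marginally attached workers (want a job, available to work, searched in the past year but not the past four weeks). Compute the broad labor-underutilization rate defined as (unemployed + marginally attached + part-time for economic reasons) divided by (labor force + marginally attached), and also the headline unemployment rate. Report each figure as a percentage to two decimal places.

Labor force = 188.72 + 6.82 = 195.54 million.
Numerator = 6.82 + 2.41 + 5.29 = 14.52 million.
Denominator = 195.54 + 2.41 = 197.95 million.
Broad rate = 14.52 / 197.95 = 7.34%.
Headline unemployment rate = 6.82 / 195.54 = 3.49%.

Broad underutilization rate ≈ 7.34%; headline unemployment rate ≈ 3.49%.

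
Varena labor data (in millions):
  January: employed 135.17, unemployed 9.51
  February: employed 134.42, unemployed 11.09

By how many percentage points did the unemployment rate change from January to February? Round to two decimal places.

The unemployment rate changed by +1.05 percentage points.

January: labor force = 135.17 + 9.51 = 144.68; u = 9.51/144.68 = 6.57%.
February: labor force = 134.42 + 11.09 = 145.51; u = 11.09/145.51 = 7.62%.
Change = 7.62% − 6.57% = +1.05 pp.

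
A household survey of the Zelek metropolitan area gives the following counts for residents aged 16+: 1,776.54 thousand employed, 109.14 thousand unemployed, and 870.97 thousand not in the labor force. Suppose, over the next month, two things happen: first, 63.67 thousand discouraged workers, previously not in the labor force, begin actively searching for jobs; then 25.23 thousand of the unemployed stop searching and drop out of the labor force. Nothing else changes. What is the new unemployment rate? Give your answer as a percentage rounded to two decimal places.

Initially, labor force = 1,776.54 + 109.14 = 1,885.68 thousand, so u = 109.14/1,885.68 = 5.79%.
After the first change, unemployed and labor force both rise by 63.67 → E = 1,776.54, U = 172.81, labor force = 1,949.35 thousand.
After the second change, unemployed and labor force both fall by 25.23 → E = 1,776.54, U = 147.58, labor force = 1,924.12 thousand.
New unemployment rate = 147.58 / 1,924.12 = 7.67%.

New unemployment rate ≈ 7.67%.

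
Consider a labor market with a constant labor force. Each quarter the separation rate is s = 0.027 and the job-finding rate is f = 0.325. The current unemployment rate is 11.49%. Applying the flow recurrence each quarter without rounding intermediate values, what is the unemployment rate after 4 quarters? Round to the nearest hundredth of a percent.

Unemployment rate after four quarters ≈ 8.34%.

With a fixed labor force, u_{t+1} = u_t + s·(1−u_t) − f·u_t = u_t·(1−s−f) + s.
Here 1−s−f = 0.648 and s = 0.027.
u_1 = 0.114900 × 0.648 + 0.027 = 0.101455.
u_2 = 0.101455 × 0.648 + 0.027 = 0.092743.
u_3 = 0.092743 × 0.648 + 0.027 = 0.087097.
u_4 = 0.087097 × 0.648 + 0.027 = 0.083439.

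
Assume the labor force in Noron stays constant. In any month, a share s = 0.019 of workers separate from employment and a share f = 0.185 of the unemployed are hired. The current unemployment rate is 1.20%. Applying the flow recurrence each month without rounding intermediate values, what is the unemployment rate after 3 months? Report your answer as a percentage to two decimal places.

Unemployment rate after three months ≈ 5.22%.

With a fixed labor force, u_{t+1} = u_t + s·(1−u_t) − f·u_t = u_t·(1−s−f) + s.
Here 1−s−f = 0.796 and s = 0.019.
u_1 = 0.012000 × 0.796 + 0.019 = 0.028552.
u_2 = 0.028552 × 0.796 + 0.019 = 0.041727.
u_3 = 0.041727 × 0.796 + 0.019 = 0.052215.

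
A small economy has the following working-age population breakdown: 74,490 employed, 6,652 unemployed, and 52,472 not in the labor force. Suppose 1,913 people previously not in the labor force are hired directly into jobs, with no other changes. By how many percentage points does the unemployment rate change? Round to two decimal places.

Initially, labor force = 74,490 + 6,652 = 81,142, so u = 6,652/81,142 = 8.20%.
After the change, employed and labor force both rise by 1,913; unemployed unchanged → E = 76,403, U = 6,652, labor force = 83,055.
New unemployment rate = 6,652 / 83,055 = 8.01%.
Change = 8.01% − 8.20% = −0.19 percentage points.

The unemployment rate changes by −0.19 percentage points.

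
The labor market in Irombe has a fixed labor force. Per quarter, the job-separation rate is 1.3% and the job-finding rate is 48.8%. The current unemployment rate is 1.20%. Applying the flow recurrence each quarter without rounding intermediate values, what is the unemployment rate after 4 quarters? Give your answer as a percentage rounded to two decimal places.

Unemployment rate after four quarters ≈ 2.51%.

With a fixed labor force, u_{t+1} = u_t + s·(1−u_t) − f·u_t = u_t·(1−s−f) + s.
Here 1−s−f = 0.499 and s = 0.013.
u_1 = 0.012000 × 0.499 + 0.013 = 0.018988.
u_2 = 0.018988 × 0.499 + 0.013 = 0.022475.
u_3 = 0.022475 × 0.499 + 0.013 = 0.024215.
u_4 = 0.024215 × 0.499 + 0.013 = 0.025083.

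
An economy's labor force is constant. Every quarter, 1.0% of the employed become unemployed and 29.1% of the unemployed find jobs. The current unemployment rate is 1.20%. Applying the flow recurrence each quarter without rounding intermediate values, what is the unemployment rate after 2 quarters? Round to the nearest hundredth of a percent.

With a fixed labor force, u_{t+1} = u_t + s·(1−u_t) − f·u_t = u_t·(1−s−f) + s.
Here 1−s−f = 0.699 and s = 0.010.
u_1 = 0.012000 × 0.699 + 0.010 = 0.018388.
u_2 = 0.018388 × 0.699 + 0.010 = 0.022853.

Unemployment rate after two quarters ≈ 2.29%.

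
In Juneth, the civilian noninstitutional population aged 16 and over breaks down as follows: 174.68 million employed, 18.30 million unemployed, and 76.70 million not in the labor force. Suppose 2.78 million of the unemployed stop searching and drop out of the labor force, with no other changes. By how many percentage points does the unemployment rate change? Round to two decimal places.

The unemployment rate changes by −1.32 percentage points.

Initially, labor force = 174.68 + 18.30 = 192.98 million, so u = 18.30/192.98 = 9.48%.
After the change, unemployed and labor force both fall by 2.78 → E = 174.68, U = 15.52, labor force = 190.20 million.
New unemployment rate = 15.52 / 190.20 = 8.16%.
Change = 8.16% − 9.48% = −1.32 percentage points.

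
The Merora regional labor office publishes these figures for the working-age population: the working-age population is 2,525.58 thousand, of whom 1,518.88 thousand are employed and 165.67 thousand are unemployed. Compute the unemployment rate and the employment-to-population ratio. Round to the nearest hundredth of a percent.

Labor force = employed + unemployed = 1,518.88 + 165.67 = 1,684.55 thousand.
Unemployment rate = 165.67 / 1,684.55 = 9.83%.
Employment-population ratio = 1,518.88 / 2,525.58 = 60.14%.

Unemployment rate ≈ 9.83%; employment-population ratio ≈ 60.14%.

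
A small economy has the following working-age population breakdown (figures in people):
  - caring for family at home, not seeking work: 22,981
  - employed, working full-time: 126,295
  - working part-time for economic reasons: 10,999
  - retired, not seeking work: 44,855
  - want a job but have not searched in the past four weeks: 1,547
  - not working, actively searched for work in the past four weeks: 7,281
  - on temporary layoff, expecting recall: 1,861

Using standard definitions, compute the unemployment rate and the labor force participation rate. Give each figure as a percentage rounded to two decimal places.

Employed = 126,295 + 10,999 = 137,294 (anyone who worked, including part-time for economic reasons, counts as employed).
Unemployed = 7,281 + 1,861 = 9,142 (jobless and actively searching, or on temporary layoff).
Labor force = 137,294 + 9,142 = 146,436.
Not in labor force = 22,981 + 44,855 + 1,547 = 69,383 (those not working and not actively searching are outside the labor force — including those who want a job but have given up searching).
Civilian working-age population = 146,436 + 69,383 = 215,819.
Unemployment rate = 9,142 / 146,436 = 6.24%.
Labor force participation rate = 146,436 / 215,819 = 67.85%.

Unemployment rate ≈ 6.24%; labor force participation rate ≈ 67.85%.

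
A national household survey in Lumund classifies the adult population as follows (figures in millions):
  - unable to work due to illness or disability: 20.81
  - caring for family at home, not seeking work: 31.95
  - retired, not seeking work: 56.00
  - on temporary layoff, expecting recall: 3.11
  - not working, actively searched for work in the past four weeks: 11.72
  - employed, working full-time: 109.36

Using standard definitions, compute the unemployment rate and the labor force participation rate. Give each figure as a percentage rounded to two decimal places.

Unemployment rate ≈ 11.94%; labor force participation rate ≈ 53.31%.

Employed = 109.36 million.
Unemployed = 3.11 + 11.72 = 14.83 million (jobless and actively searching, or on temporary layoff).
Labor force = 109.36 + 14.83 = 124.19 million.
Not in labor force = 20.81 + 31.95 + 56.00 = 108.76 million (those not working and not actively searching are outside the labor force).
Civilian working-age population = 124.19 + 108.76 = 232.95 million.
Unemployment rate = 14.83 / 124.19 = 11.94%.
Labor force participation rate = 124.19 / 232.95 = 53.31%.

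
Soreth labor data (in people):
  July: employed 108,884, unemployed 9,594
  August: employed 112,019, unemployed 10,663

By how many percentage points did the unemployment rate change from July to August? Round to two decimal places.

The unemployment rate changed by +0.59 percentage points.

July: labor force = 108,884 + 9,594 = 118,478; u = 9,594/118,478 = 8.10%.
August: labor force = 112,019 + 10,663 = 122,682; u = 10,663/122,682 = 8.69%.
Change = 8.69% − 8.10% = +0.59 pp.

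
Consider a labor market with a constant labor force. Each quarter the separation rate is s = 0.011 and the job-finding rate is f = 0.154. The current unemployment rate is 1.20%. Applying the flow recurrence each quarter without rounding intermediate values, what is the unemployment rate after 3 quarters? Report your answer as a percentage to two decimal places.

With a fixed labor force, u_{t+1} = u_t + s·(1−u_t) − f·u_t = u_t·(1−s−f) + s.
Here 1−s−f = 0.835 and s = 0.011.
u_1 = 0.012000 × 0.835 + 0.011 = 0.021020.
u_2 = 0.021020 × 0.835 + 0.011 = 0.028552.
u_3 = 0.028552 × 0.835 + 0.011 = 0.034841.

Unemployment rate after three quarters ≈ 3.48%.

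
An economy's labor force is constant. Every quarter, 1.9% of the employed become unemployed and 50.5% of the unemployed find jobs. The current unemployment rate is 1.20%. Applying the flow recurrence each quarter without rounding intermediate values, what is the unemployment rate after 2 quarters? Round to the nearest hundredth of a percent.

Unemployment rate after two quarters ≈ 3.08%.

With a fixed labor force, u_{t+1} = u_t + s·(1−u_t) − f·u_t = u_t·(1−s−f) + s.
Here 1−s−f = 0.476 and s = 0.019.
u_1 = 0.012000 × 0.476 + 0.019 = 0.024712.
u_2 = 0.024712 × 0.476 + 0.019 = 0.030763.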